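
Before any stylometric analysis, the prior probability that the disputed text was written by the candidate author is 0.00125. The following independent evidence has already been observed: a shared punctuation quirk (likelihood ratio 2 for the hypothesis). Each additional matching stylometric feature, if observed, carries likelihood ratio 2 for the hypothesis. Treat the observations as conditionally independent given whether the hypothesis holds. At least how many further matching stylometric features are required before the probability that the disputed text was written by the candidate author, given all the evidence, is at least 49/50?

Prior odds = 0.00125/0.99875 = 1/799.
Bayes factor of the evidence already in hand = 2.
Odds after that evidence = (1/799) × 2 = 2/799.
Target odds = 0.98/0.02 = 49.
Need 2ⁿ ≥ 49 ÷ (2/799) = 19575.5.
2¹⁴ = 16384 falls short of 19575.5 but 2¹⁵ = 32768 reaches it, so n = 15.

15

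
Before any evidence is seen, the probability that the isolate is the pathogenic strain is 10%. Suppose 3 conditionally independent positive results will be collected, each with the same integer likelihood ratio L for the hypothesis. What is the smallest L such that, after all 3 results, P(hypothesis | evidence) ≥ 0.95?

6

Prior odds = 0.1/0.9 = 1/9.
Target odds = 0.95/0.05 = 19.
Need L³ ≥ 19 ÷ (1/9) = 171.
5³ = 125 < 171 ≤ 216 = 6³, so L = 6.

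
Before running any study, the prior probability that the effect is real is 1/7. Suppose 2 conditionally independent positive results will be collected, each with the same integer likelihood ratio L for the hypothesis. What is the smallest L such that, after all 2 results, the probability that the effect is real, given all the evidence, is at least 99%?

Prior odds = (1/7)/(6/7) = 1/6.
Target odds = 0.99/0.01 = 99.
Need L² ≥ 99 ÷ (1/6) = 594.
24² = 576 < 594 ≤ 625 = 25², so L = 25.

25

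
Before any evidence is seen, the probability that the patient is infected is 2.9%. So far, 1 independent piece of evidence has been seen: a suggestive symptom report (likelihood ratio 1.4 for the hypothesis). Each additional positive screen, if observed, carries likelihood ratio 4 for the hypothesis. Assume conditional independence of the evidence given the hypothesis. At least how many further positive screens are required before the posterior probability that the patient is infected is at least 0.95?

Prior odds = 0.029/0.971 = 29/971.
Bayes factor of the evidence already in hand = 1.4.
Odds after that evidence = (29/971) × 1.4 = 203/4855.
Target odds = 0.95/0.05 = 19.
Need 4ⁿ ≥ 19 ÷ (203/4855) = 92245/203.
4⁴ = 256 falls short of 92245/203 but 4⁵ = 1024 reaches it, so n = 5.

5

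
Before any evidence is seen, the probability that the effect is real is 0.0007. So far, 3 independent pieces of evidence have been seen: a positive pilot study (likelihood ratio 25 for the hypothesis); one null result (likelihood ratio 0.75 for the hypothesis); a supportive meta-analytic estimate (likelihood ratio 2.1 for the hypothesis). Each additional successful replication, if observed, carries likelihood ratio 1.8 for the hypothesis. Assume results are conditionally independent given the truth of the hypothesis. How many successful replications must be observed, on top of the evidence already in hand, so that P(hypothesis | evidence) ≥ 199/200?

16

Prior odds = 0.0007/0.9993 = 7/9993.
Combined Bayes factor of the evidence already in hand = 25 × 0.75 × 2.1 = 39.375.
Odds after that evidence = (7/9993) × 39.375 = 735/26648.
Target odds = 0.995/0.005 = 199.
Need 1.8ⁿ ≥ 199 ÷ (735/26648) = 5302952/735.
1.8¹⁵ ≈6746.64 falls short of 5302952/735 but 1.8¹⁶ ≈12144 reaches it, so n = 16.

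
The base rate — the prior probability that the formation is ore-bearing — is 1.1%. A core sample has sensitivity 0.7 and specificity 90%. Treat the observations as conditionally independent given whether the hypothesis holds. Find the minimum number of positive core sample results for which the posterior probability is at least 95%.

Prior odds = 0.011/0.989 = 11/989.
False-positive rate = 1 − 0.9 = 0.1; likelihood ratio of a positive = 0.7/0.1 = 7.
Target posterior odds = 0.95/0.05 = 19.
Need (11/989) × 7ⁿ ≥ 19, i.e. 7ⁿ ≥ 18791/11.
7³ = 343 falls short of 18791/11 but 7⁴ = 2401 reaches it, so n = 4.

4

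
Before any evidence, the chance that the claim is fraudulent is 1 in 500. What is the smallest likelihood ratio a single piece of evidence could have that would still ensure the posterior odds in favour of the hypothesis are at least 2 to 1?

998

Prior odds = 0.002/0.998 = 1/499.
Target odds = 2.
Required Bayes factor = 2 ÷ (1/499) = 998.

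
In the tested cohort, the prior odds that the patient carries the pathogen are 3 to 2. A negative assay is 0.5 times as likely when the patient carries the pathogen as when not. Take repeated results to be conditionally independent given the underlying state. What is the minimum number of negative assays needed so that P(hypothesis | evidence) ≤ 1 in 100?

8

Prior odds = 1.5.
Likelihood ratio per negative assay = 0.5.
Target posterior odds = 0.01/0.99 = 1/99.
Need 1.5 × 0.5ⁿ ≤ 1/99, i.e. 0.5ⁿ ≤ 2/297.
0.5⁷ = 0.0078125 is still above 2/297 but 0.5⁸ = 0.00390625 is at or below it, so n = 8.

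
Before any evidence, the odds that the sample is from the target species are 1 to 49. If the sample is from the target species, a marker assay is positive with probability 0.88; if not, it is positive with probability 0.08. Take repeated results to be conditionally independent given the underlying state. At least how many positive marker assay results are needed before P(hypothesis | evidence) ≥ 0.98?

4

Prior odds = 1/49.
Likelihood ratio of a positive = 0.88/0.08 = 11.
Target posterior odds = 0.98/0.02 = 49.
Require 11ⁿ ≥ 49 ÷ (1/49) = 2401.
11³ = 1331 falls short of 2401 but 11⁴ = 14641 reaches it, so n = 4.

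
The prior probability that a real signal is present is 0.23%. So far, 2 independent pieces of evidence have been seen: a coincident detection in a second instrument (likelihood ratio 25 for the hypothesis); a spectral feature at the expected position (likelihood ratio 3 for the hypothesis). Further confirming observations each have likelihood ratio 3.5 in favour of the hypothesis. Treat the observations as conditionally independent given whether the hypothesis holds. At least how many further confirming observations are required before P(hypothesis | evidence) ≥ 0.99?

Prior odds = 0.0023/0.9977 = 23/9977.
Combined Bayes factor of the evidence already in hand = 25 × 3 = 75.
Odds after that evidence = (23/9977) × 75 = 1725/9977.
Target odds = 0.99/0.01 = 99.
Need 3.5ⁿ ≥ 99 ÷ (1725/9977) = 329241/575.
3.5⁵ = 525.21875 falls short of 329241/575 but 3.5⁶ = 1838.265625 reaches it, so n = 6.

6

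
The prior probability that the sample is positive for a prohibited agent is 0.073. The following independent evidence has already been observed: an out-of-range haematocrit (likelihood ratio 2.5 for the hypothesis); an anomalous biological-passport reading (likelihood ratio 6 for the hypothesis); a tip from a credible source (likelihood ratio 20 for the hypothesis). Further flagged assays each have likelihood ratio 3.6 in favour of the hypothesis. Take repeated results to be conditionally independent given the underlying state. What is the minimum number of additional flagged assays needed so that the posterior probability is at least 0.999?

Prior odds = 0.073/0.927 = 73/927.
Combined Bayes factor of the evidence already in hand = 2.5 × 6 × 20 = 300.
Odds after that evidence = (73/927) × 300 = 7300/309.
Target odds = 0.999/0.001 = 999.
Need 3.6ⁿ ≥ 999 ÷ (7300/309) = 308691/7300.
3.6² = 12.96 falls short of 308691/7300 but 3.6³ = 46.656 reaches it, so n = 3.

3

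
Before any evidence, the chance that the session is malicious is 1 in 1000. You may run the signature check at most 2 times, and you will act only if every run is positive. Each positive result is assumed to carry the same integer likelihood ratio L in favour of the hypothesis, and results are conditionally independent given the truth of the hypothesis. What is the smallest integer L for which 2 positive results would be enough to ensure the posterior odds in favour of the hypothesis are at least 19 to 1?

Prior odds = 0.001/0.999 = 1/999.
Target odds = 19.
Need L² ≥ 19 ÷ (1/999) = 18981.
137² = 18769 < 18981 ≤ 19044 = 138², so L = 138.

138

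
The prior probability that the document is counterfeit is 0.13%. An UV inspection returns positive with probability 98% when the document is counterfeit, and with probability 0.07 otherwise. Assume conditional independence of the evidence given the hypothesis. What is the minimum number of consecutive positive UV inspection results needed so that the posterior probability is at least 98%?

4

Prior odds = 0.0013/0.9987 = 13/9987.
Likelihood ratio of a positive result = 0.98/0.07 = 14.
Target odds: 0.98 ÷ 0.02 = 49.
Require 14ⁿ ≥ 49 ÷ (13/9987) = 489363/13.
14³ = 2744 falls short of 489363/13 but 14⁴ = 38416 reaches it, so n = 4.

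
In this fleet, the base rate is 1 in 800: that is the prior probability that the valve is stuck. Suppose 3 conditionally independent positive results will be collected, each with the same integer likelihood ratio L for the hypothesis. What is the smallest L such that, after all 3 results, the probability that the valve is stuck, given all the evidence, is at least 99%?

43

Prior odds = 0.00125/0.99875 = 1/799.
Target odds = 0.99/0.01 = 99.
Need L³ ≥ 99 ÷ (1/799) = 79101.
42³ = 74088 < 79101 ≤ 79507 = 43³, so L = 43.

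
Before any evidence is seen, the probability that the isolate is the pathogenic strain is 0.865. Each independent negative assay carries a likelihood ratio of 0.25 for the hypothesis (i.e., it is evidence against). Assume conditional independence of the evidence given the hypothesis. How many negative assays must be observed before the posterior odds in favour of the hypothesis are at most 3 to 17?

Prior odds = 0.865/0.135 = 173/27.
Likelihood ratio per negative assay = 0.25.
Target odds = 3/17.
Require 0.25ⁿ ≤ 3/17 ÷ (173/27) = 81/2941.
0.25² = 0.0625 is still above 81/2941 but 0.25³ = 0.015625 is at or below it, so n = 3.

3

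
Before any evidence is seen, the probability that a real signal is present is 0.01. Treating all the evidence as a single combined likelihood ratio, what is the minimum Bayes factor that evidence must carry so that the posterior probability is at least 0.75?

297

Prior odds = 0.01/0.99 = 1/99.
Target odds = 0.75/0.25 = 3.
Required Bayes factor = 3 ÷ (1/99) = 297.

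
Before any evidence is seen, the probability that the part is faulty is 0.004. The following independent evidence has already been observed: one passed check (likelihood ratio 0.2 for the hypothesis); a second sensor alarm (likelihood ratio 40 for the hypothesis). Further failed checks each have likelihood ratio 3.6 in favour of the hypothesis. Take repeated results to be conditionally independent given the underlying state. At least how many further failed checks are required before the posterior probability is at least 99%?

7

Prior odds = 0.004/0.996 = 1/249.
Combined Bayes factor of the evidence already in hand = 0.2 × 40 = 8.
Odds after that evidence = (1/249) × 8 = 8/249.
Target odds = 0.99/0.01 = 99.
Need 3.6ⁿ ≥ 99 ÷ (8/249) = 3081.375.
3.6⁶ = 34012224/15625 falls short of 3081.375 but 3.6⁷ = 612220032/78125 reaches it, so n = 7.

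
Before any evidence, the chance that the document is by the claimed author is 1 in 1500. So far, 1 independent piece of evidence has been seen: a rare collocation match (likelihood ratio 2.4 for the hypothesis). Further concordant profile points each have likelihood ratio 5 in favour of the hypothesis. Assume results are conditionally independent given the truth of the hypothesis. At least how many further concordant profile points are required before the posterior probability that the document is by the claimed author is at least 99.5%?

8

Prior odds = (1/1500)/(1499/1500) = 1/1499.
Bayes factor of the evidence already in hand = 2.4.
Odds after that evidence = (1/1499) × 2.4 = 12/7495.
Target odds = 0.995/0.005 = 199.
Need 5ⁿ ≥ 199 ÷ (12/7495) = 1491505/12.
5⁷ = 78125 falls short of 1491505/12 but 5⁸ = 390625 reaches it, so n = 8.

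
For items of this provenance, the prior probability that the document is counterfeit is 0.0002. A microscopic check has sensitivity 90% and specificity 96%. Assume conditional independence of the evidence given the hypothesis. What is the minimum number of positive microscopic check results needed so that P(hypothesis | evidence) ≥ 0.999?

5

Prior odds = 0.0002/0.9998 = 1/4999.
False-positive rate = 1 − 0.96 = 0.04; likelihood ratio of a positive = 0.9/0.04 = 22.5.
Target odds: 0.999 ÷ 0.001 = 999.
Need (1/4999) × 22.5ⁿ ≥ 999, i.e. 22.5ⁿ ≥ 4994001.
22.5⁴ = 256289.0625 falls short of 4994001 but 22.5⁵ = 184528125/32 reaches it, so n = 5.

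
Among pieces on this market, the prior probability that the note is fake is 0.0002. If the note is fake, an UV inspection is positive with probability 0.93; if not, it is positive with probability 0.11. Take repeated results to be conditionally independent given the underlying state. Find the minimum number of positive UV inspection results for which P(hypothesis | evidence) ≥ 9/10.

6

Prior odds = 0.0002/0.9998 = 1/4999.
Likelihood ratio of a positive = 0.93/0.11 = 93/11.
Target odds: 0.9 ÷ 0.1 = 9.
Need (1/4999) × (93/11)ⁿ ≥ 9, i.e. (93/11)ⁿ ≥ 44991.
(93/11)⁵ ≈43196.8 falls short of 44991 but (93/11)⁶ ≈365209 reaches it, so n = 6.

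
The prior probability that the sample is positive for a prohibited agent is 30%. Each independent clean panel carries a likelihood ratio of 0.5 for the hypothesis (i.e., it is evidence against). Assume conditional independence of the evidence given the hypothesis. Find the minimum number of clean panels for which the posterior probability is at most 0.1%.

Prior odds = 0.3/0.7 = 3/7.
Likelihood ratio per clean panel = 0.5.
Target posterior odds = 0.001/0.999 = 1/999.
Require 0.5ⁿ ≤ 1/999 ÷ (3/7) = 7/2997.
0.5⁸ = 0.00390625 is still above 7/2997 but 0.5⁹ = 0.001953125 is at or below it, so n = 9.

9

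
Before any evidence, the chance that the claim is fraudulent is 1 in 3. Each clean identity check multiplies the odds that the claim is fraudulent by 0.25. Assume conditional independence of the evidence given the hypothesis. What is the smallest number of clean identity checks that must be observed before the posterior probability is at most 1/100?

3

Prior odds: (1/3) ÷ (2/3) = 0.5.
Likelihood ratio per clean identity check = 0.25.
Target posterior odds = 0.01/0.99 = 1/99.
Require 0.25ⁿ ≤ 1/99 ÷ 0.5 = 2/99.
0.25² = 0.0625 is still above 2/99 but 0.25³ = 0.015625 is at or below it, so n = 3.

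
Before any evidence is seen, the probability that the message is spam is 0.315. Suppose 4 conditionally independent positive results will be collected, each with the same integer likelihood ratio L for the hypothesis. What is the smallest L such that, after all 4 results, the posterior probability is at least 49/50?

Prior odds = 0.315/0.685 = 63/137.
Target odds = 0.98/0.02 = 49.
Need L⁴ ≥ 49 ÷ (63/137) = 959/9.
3⁴ = 81 < 959/9 ≤ 256 = 4⁴, so L = 4.

4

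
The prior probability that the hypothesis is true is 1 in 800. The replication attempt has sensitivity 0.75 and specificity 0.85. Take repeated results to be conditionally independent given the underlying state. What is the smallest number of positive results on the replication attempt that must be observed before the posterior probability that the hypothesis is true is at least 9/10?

Prior odds: 0.00125 ÷ 0.99875 = 1/799.
False-positive rate = 1 − 0.85 = 0.15; likelihood ratio of a positive = 0.75/0.15 = 5.
Target odds: 0.9 ÷ 0.1 = 9.
Need (1/799) × 5ⁿ ≥ 9, i.e. 5ⁿ ≥ 7191.
5⁵ = 3125 falls short of 7191 but 5⁶ = 15625 reaches it, so n = 6.

6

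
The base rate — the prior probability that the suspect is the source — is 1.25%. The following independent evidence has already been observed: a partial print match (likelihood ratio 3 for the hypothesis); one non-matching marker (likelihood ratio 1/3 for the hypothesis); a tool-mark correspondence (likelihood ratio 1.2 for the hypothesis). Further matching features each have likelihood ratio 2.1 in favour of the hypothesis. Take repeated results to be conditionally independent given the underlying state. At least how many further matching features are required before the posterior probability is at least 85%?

Prior odds = 0.0125/0.9875 = 1/79.
Combined Bayes factor of the evidence already in hand = 3 × (1/3) × 1.2 = 1.2.
Odds after that evidence = (1/79) × 1.2 = 6/395.
Target odds = 0.85/0.15 = 17/3.
Need 2.1ⁿ ≥ 17/3 ÷ (6/395) = 6715/18.
2.1⁷ ≈180.109 falls short of 6715/18 but 2.1⁸ ≈378.229 reaches it, so n = 8.

8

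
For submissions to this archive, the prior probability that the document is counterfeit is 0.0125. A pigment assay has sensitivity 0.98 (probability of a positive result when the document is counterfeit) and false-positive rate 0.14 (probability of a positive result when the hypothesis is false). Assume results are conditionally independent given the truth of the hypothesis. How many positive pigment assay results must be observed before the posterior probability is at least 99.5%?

5

Prior odds: 0.0125 ÷ 0.9875 = 1/79.
Likelihood ratio of a positive result = 0.98/0.14 = 7.
Target odds: 0.995 ÷ 0.005 = 199.
Require 7ⁿ ≥ 199 ÷ (1/79) = 15721.
7⁴ = 2401 falls short of 15721 but 7⁵ = 16807 reaches it, so n = 5.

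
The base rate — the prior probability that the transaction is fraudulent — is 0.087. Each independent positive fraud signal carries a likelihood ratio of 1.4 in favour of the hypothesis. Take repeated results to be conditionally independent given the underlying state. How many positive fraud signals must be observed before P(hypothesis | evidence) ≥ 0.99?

Prior odds: 0.087 ÷ 0.913 = 87/913.
Likelihood ratio per positive fraud signal = 1.4.
Target posterior odds = 0.99/0.01 = 99.
Require 1.4ⁿ ≥ 99 ÷ (87/913) = 30129/29.
1.4²⁰ ≈836.683 falls short of 30129/29 but 1.4²¹ ≈1171.36 reaches it, so n = 21.

21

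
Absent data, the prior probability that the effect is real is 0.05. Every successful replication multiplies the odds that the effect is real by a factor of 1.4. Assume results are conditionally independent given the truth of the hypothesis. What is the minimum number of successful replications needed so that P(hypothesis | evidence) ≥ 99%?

Prior odds = 0.05/0.95 = 1/19.
Likelihood ratio per successful replication = 1.4.
Target odds: 0.99 ÷ 0.01 = 99.
Require 1.4ⁿ ≥ 99 ÷ (1/19) = 1881.
1.4²² ≈1639.9 falls short of 1881 but 1.4²³ ≈2295.86 reaches it, so n = 23.

23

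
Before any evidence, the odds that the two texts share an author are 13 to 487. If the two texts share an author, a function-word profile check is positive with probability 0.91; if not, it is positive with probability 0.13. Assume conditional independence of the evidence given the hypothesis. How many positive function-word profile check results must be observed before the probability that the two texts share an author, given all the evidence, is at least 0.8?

Prior odds = 13/487.
Likelihood ratio of a positive = 0.91/0.13 = 7.
Target odds: 0.8 ÷ 0.2 = 4.
Need (13/487) × 7ⁿ ≥ 4, i.e. 7ⁿ ≥ 1948/13.
7² = 49 falls short of 1948/13 but 7³ = 343 reaches it, so n = 3.

3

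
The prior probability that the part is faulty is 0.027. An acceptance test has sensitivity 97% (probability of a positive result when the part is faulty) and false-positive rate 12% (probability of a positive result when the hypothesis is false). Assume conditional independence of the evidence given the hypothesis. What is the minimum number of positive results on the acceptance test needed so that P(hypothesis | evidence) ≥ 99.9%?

Prior odds = 0.027/0.973 = 27/973.
Likelihood ratio of a positive result = 0.97/0.12 = 97/12.
Target posterior odds = 0.999/0.001 = 999.
Require (97/12)ⁿ ≥ 999 ÷ (27/973) = 36001.
(97/12)⁵ ≈34510.6 falls short of 36001 but (97/12)⁶ ≈278961 reaches it, so n = 6.

6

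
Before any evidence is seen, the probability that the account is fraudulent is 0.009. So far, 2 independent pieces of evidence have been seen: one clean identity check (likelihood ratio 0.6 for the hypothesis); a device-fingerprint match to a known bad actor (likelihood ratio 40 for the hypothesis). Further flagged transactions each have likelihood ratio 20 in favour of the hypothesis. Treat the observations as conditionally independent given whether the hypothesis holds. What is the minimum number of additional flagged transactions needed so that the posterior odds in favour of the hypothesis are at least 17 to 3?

Prior odds = 0.009/0.991 = 9/991.
Combined Bayes factor of the evidence already in hand = 0.6 × 40 = 24.
Odds after that evidence = (9/991) × 24 = 216/991.
Target odds = 17/3.
Need 20ⁿ ≥ 17/3 ÷ (216/991) = 16847/648.
20¹ = 20 falls short of 16847/648 but 20² = 400 reaches it, so n = 2.

2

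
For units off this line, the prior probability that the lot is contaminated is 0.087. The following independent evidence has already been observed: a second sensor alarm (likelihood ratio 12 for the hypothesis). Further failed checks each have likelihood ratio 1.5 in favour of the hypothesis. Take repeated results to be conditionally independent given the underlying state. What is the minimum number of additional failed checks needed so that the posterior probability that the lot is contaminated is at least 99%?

Prior odds = 0.087/0.913 = 87/913.
Bayes factor of the evidence already in hand = 12.
Odds after that evidence = (87/913) × 12 = 1044/913.
Target odds = 0.99/0.01 = 99.
Need 1.5ⁿ ≥ 99 ÷ (1044/913) = 10043/116.
1.5¹¹ = 177147/2048 falls short of 10043/116 but 1.5¹² = 531441/4096 reaches it, so n = 12.

12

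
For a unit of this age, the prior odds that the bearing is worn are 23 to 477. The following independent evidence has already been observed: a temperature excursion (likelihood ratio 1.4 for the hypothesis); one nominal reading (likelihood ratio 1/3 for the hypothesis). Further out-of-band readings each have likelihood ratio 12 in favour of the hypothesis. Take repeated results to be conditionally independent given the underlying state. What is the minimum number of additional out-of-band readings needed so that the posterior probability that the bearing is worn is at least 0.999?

5

Prior odds = 23/477.
Combined Bayes factor of the evidence already in hand = 1.4 × (1/3) = 7/15.
Odds after that evidence = (23/477) × 7/15 = 161/7155.
Target odds = 0.999/0.001 = 999.
Need 12ⁿ ≥ 999 ÷ (161/7155) = 7147845/161.
12⁴ = 20736 falls short of 7147845/161 but 12⁵ = 248832 reaches it, so n = 5.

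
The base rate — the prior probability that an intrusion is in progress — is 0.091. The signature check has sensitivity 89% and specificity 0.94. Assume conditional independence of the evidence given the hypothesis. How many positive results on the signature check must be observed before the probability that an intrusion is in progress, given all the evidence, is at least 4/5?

2

Prior odds: 0.091 ÷ 0.909 = 91/909.
False-positive rate = 1 − 0.94 = 0.06; likelihood ratio of a positive = 0.89/0.06 = 89/6.
Target posterior odds = 0.8/0.2 = 4.
Require (89/6)ⁿ ≥ 4 ÷ (91/909) = 3636/91.
(89/6)¹ = 89/6 falls short of 3636/91 but (89/6)² = 7921/36 reaches it, so n = 2.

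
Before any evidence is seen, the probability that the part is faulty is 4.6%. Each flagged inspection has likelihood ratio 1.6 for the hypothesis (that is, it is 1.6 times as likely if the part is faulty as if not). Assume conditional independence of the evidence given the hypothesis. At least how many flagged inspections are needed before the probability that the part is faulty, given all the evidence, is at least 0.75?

Prior odds = 0.046/0.954 = 23/477.
Likelihood ratio per flagged inspection = 1.6.
Target odds: 0.75 ÷ 0.25 = 3.
Need (23/477) × 1.6ⁿ ≥ 3, i.e. 1.6ⁿ ≥ 1431/23.
1.6⁸ = 16777216/390625 falls short of 1431/23 but 1.6⁹ = 134217728/1953125 reaches it, so n = 9.

9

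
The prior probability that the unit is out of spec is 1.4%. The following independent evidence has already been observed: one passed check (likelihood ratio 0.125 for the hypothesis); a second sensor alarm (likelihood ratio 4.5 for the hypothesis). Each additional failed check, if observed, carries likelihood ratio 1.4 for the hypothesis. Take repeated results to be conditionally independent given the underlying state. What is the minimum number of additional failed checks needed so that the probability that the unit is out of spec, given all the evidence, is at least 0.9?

Prior odds = 0.014/0.986 = 7/493.
Combined Bayes factor of the evidence already in hand = 0.125 × 4.5 = 0.5625.
Odds after that evidence = (7/493) × 0.5625 = 63/7888.
Target odds = 0.9/0.1 = 9.
Need 1.4ⁿ ≥ 9 ÷ (63/7888) = 7888/7.
1.4²⁰ ≈836.683 falls short of 7888/7 but 1.4²¹ ≈1171.36 reaches it, so n = 21.

21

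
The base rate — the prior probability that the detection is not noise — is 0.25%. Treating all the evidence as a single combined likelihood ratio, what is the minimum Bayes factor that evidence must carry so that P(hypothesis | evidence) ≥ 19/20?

Prior odds = 0.0025/0.9975 = 1/399.
Target odds = 0.95/0.05 = 19.
Required Bayes factor = 19 ÷ (1/399) = 7581.

7581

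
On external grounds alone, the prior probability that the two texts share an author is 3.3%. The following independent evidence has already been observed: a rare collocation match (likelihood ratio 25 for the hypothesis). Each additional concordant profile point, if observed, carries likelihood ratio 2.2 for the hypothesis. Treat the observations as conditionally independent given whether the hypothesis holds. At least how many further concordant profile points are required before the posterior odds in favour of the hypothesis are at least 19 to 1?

4

Prior odds = 0.033/0.967 = 33/967.
Bayes factor of the evidence already in hand = 25.
Odds after that evidence = (33/967) × 25 = 825/967.
Target odds = 19.
Need 2.2ⁿ ≥ 19 ÷ (825/967) = 18373/825.
2.2³ = 10.648 falls short of 18373/825 but 2.2⁴ = 23.4256 reaches it, so n = 4.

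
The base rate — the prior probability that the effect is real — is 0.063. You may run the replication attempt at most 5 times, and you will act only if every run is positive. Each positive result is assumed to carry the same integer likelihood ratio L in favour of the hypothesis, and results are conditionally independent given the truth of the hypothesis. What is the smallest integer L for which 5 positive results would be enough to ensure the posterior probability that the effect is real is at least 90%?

3

Prior odds = 0.063/0.937 = 63/937.
Target odds = 0.9/0.1 = 9.
Need L⁵ ≥ 9 ÷ (63/937) = 937/7.
2⁵ = 32 < 937/7 ≤ 243 = 3⁵, so L = 3.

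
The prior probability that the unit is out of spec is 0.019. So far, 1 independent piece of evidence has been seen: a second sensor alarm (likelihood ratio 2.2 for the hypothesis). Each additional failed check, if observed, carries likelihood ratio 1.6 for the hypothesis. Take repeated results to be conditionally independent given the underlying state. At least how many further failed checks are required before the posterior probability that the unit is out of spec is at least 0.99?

17

Prior odds = 0.019/0.981 = 19/981.
Bayes factor of the evidence already in hand = 2.2.
Odds after that evidence = (19/981) × 2.2 = 209/4905.
Target odds = 0.99/0.01 = 99.
Need 1.6ⁿ ≥ 99 ÷ (209/4905) = 44145/19.
1.6¹⁶ ≈1844.67 falls short of 44145/19 but 1.6¹⁷ ≈2951.48 reaches it, so n = 17.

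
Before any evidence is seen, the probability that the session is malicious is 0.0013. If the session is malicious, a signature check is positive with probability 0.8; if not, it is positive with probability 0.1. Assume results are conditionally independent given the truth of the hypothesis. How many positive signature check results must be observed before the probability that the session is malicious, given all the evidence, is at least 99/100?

Prior odds = 0.0013/0.9987 = 13/9987.
Likelihood ratio of a positive = 0.8/0.1 = 8.
Target odds: 0.99 ÷ 0.01 = 99.
Require 8ⁿ ≥ 99 ÷ (13/9987) = 988713/13.
8⁵ = 32768 falls short of 988713/13 but 8⁶ = 262144 reaches it, so n = 6.

6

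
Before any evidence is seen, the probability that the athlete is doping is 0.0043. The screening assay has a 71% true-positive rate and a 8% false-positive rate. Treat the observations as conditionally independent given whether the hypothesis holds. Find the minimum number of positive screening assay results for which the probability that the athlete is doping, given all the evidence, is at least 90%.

4

Prior odds: 0.0043 ÷ 0.9957 = 43/9957.
Likelihood ratio of a positive result = 0.71/0.08 = 8.875.
Target posterior odds = 0.9/0.1 = 9.
Need (43/9957) × 8.875ⁿ ≥ 9, i.e. 8.875ⁿ ≥ 89613/43.
8.875³ = 357911/512 falls short of 89613/43 but 8.875⁴ = 25411681/4096 reaches it, so n = 4.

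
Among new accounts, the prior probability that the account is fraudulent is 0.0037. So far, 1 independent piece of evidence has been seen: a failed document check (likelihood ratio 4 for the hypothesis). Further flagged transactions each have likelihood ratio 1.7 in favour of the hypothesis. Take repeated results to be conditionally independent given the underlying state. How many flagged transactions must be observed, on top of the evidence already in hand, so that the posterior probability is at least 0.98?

16

Prior odds = 0.0037/0.9963 = 37/9963.
Bayes factor of the evidence already in hand = 4.
Odds after that evidence = (37/9963) × 4 = 148/9963.
Target odds = 0.98/0.02 = 49.
Need 1.7ⁿ ≥ 49 ÷ (148/9963) = 488187/148.
1.7¹⁵ ≈2862.42 falls short of 488187/148 but 1.7¹⁶ ≈4866.12 reaches it, so n = 16.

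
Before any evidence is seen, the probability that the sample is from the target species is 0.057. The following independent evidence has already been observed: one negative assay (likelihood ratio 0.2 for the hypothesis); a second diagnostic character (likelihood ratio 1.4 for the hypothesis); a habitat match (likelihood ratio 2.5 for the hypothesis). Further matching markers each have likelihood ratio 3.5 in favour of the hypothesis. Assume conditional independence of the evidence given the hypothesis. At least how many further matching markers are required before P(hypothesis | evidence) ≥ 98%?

6

Prior odds = 0.057/0.943 = 57/943.
Combined Bayes factor of the evidence already in hand = 0.2 × 1.4 × 2.5 = 0.7.
Odds after that evidence = (57/943) × 0.7 = 399/9430.
Target odds = 0.98/0.02 = 49.
Need 3.5ⁿ ≥ 49 ÷ (399/9430) = 66010/57.
3.5⁵ = 525.21875 falls short of 66010/57 but 3.5⁶ = 1838.265625 reaches it, so n = 6.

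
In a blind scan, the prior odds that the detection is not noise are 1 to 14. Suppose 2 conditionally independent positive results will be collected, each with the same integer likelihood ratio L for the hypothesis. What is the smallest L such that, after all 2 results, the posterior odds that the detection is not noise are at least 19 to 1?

Prior odds = 1/14.
Target odds = 19.
Need L² ≥ 19 ÷ (1/14) = 266.
16² = 256 < 266 ≤ 289 = 17², so L = 17.

17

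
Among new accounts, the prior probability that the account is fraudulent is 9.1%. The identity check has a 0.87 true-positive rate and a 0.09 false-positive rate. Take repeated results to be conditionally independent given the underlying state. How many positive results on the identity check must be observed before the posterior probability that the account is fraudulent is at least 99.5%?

4

Prior odds = 0.091/0.909 = 91/909.
Likelihood ratio of a positive result = 0.87/0.09 = 29/3.
Target odds: 0.995 ÷ 0.005 = 199.
Need (91/909) × (29/3)ⁿ ≥ 199, i.e. (29/3)ⁿ ≥ 180891/91.
(29/3)³ = 24389/27 falls short of 180891/91 but (29/3)⁴ = 707281/81 reaches it, so n = 4.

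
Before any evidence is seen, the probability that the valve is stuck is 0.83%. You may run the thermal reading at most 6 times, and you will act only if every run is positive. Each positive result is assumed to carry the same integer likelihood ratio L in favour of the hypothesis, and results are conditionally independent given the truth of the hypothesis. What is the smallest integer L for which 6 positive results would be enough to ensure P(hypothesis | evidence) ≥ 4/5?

3

Prior odds = 0.0083/0.9917 = 83/9917.
Target odds = 0.8/0.2 = 4.
Need L⁶ ≥ 4 ÷ (83/9917) = 39668/83.
2⁶ = 64 < 39668/83 ≤ 729 = 3⁶, so L = 3.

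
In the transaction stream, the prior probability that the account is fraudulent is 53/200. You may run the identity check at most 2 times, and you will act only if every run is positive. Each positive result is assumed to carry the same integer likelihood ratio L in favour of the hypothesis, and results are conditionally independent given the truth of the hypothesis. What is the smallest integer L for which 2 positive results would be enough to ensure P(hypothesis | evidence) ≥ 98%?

12

Prior odds = 0.265/0.735 = 53/147.
Target odds = 0.98/0.02 = 49.
Need L² ≥ 49 ÷ (53/147) = 7203/53.
11² = 121 < 7203/53 ≤ 144 = 12², so L = 12.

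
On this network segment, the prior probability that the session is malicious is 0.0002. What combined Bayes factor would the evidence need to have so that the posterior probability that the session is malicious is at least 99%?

494901

Prior odds = 0.0002/0.9998 = 1/4999.
Target odds = 0.99/0.01 = 99.
Required Bayes factor = 99 ÷ (1/4999) = 494901.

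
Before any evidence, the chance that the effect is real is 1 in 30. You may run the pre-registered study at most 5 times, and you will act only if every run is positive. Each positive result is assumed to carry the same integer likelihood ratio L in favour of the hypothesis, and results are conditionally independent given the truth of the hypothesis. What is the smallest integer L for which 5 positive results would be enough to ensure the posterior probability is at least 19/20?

4

Prior odds = (1/30)/(29/30) = 1/29.
Target odds = 0.95/0.05 = 19.
Need L⁵ ≥ 19 ÷ (1/29) = 551.
3⁵ = 243 < 551 ≤ 1024 = 4⁵, so L = 4.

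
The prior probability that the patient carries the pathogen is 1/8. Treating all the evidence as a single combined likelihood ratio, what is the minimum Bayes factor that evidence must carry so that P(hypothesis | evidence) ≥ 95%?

133

Prior odds = 0.125/0.875 = 1/7.
Target odds = 0.95/0.05 = 19.
Required Bayes factor = 19 ÷ (1/7) = 133.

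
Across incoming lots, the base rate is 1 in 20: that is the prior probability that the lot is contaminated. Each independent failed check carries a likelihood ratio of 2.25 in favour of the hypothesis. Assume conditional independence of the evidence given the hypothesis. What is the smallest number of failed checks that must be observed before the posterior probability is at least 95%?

8

Prior odds = 0.05/0.95 = 1/19.
Likelihood ratio per failed check = 2.25.
Target posterior odds = 0.95/0.05 = 19.
Need (1/19) × 2.25ⁿ ≥ 19, i.e. 2.25ⁿ ≥ 361.
2.25⁷ = 4782969/16384 falls short of 361 but 2.25⁸ = 43046721/65536 reaches it, so n = 8.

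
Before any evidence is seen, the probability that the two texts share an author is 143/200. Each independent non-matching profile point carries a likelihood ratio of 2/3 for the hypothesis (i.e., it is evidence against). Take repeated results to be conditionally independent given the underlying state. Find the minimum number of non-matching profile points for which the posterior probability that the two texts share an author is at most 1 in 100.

Prior odds: 0.715 ÷ 0.285 = 143/57.
Likelihood ratio per non-matching profile point = 2/3.
Target posterior odds = 0.01/0.99 = 1/99.
Need (143/57) × (2/3)ⁿ ≤ 1/99, i.e. (2/3)ⁿ ≤ 19/4719.
(2/3)¹³ = 8192/1594323 is still above 19/4719 but (2/3)¹⁴ = 16384/4782969 is at or below it, so n = 14.

14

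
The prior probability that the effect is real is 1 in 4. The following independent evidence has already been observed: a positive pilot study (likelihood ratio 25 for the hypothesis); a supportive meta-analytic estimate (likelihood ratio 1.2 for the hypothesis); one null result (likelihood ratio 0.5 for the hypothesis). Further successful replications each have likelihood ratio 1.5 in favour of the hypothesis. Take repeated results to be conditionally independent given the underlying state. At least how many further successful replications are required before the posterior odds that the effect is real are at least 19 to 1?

Prior odds = 0.25/0.75 = 1/3.
Combined Bayes factor of the evidence already in hand = 25 × 1.2 × 0.5 = 15.
Odds after that evidence = (1/3) × 15 = 5.
Target odds = 19.
Need 1.5ⁿ ≥ 19 ÷ 5 = 3.8.
1.5³ = 3.375 falls short of 3.8 but 1.5⁴ = 5.0625 reaches it, so n = 4.

4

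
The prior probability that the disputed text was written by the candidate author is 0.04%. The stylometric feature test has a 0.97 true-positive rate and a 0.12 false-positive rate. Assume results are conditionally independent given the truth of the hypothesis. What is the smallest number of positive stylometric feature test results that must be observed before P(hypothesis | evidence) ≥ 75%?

5

Prior odds = 0.0004/0.9996 = 1/2499.
Likelihood ratio of a positive result = 0.97/0.12 = 97/12.
Target odds: 0.75 ÷ 0.25 = 3.
Need (1/2499) × (97/12)ⁿ ≥ 3, i.e. (97/12)ⁿ ≥ 7497.
(97/12)⁴ = 88529281/20736 falls short of 7497 but (97/12)⁵ ≈34510.6 reaches it, so n = 5.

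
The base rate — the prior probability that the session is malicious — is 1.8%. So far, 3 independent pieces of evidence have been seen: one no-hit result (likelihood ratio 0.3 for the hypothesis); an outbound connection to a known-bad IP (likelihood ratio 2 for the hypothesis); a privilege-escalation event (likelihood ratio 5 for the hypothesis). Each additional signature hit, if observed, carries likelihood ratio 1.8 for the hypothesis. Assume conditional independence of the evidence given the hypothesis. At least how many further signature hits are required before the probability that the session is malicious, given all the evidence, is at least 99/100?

13

Prior odds = 0.018/0.982 = 9/491.
Combined Bayes factor of the evidence already in hand = 0.3 × 2 × 5 = 3.
Odds after that evidence = (9/491) × 3 = 27/491.
Target odds = 0.99/0.01 = 99.
Need 1.8ⁿ ≥ 99 ÷ (27/491) = 5401/3.
1.8¹² ≈1156.83 falls short of 5401/3 but 1.8¹³ ≈2082.3 reaches it, so n = 13.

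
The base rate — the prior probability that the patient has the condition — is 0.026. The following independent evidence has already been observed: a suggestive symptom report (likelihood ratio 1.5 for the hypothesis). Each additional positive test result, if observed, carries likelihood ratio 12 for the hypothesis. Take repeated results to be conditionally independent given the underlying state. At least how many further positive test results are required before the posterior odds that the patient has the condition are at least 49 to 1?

3

Prior odds = 0.026/0.974 = 13/487.
Bayes factor of the evidence already in hand = 1.5.
Odds after that evidence = (13/487) × 1.5 = 39/974.
Target odds = 49.
Need 12ⁿ ≥ 49 ÷ (39/974) = 47726/39.
12² = 144 falls short of 47726/39 but 12³ = 1728 reaches it, so n = 3.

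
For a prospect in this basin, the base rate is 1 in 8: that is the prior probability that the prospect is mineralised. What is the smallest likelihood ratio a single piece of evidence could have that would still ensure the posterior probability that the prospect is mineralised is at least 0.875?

49

Prior odds = 0.125/0.875 = 1/7.
Target odds = 0.875/0.125 = 7.
Required Bayes factor = 7 ÷ (1/7) = 49.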